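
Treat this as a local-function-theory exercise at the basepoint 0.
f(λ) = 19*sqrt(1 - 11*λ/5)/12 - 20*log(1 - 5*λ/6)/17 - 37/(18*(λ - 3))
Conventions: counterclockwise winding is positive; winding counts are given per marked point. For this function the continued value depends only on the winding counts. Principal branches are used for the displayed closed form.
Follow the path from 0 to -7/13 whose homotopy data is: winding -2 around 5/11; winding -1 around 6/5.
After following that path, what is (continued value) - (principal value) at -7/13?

The rational part is single-valued and drops out of the difference; each branch term changes only by its own monodromy.
(-20/17)*log(1 - λ/(6/5)): each positive loop around 6/5 adds 2*pi*i to the log, so winding -1 contributes (-20/17)*(-1)*2*pi*i = (40/17)*pi*i.
(19/12)*sqrt(1 - λ/(5/11)): winding -2 is even, the square root returns to the same sheet, contribution 0.
Summing the contributions at λ = -7/13 gives (40/17)*pi*i.

Continued minus principal equals (40/17)*pi*i.


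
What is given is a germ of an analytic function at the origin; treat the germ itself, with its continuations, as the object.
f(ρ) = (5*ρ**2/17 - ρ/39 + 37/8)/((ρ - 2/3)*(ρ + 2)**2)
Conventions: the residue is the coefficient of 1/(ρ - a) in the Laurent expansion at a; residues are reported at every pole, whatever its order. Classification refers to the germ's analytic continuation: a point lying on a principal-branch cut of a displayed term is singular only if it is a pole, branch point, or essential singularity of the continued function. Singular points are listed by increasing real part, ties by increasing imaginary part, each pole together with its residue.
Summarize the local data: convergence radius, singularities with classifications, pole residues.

Radius of convergence at 0: 2/3.
At -2: a pole of order 2; residue -42121/113152.
At 2/3: a pole of order 1; residue 75401/113152.

Denominator factor (ρ + 2)^2: pole of order 2 at -2, modulus 2.
Denominator factor (ρ - 2/3): pole of order 1 at 2/3, modulus 2/3.
The radius of convergence is the smallest modulus among the singular points: 2/3.
At the order-2 pole -2 set g(ρ) = (ρ - (-2))^2*f(ρ) = (5*ρ**2/17 - ρ/39 + 37/8)/(ρ - 2/3).
Order-2 pole: residue = g'(a); g'(-2) = -42121/113152, so the residue is -42121/113152.
At the order-1 pole 2/3 set g(ρ) = (ρ - (2/3))*f(ρ) = (5*ρ**2/17 - ρ/39 + 37/8)/(ρ + 2)**2.
Simple pole: residue = g(a) at a = 2/3, which is 75401/113152.
List the singular points by increasing real part (a conjugate pair: the negative imaginary part first).


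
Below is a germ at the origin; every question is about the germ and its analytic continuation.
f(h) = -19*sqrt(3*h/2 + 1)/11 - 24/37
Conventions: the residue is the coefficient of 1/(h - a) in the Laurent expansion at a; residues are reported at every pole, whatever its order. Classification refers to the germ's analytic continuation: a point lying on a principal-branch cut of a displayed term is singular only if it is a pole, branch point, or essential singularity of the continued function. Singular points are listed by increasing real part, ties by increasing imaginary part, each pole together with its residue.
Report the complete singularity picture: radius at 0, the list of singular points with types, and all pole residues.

Radius of convergence at 0: 2/3.
At -2/3: an algebraic (square-root) branch point.

Branch term (-19/11)*sqrt(1 - h/(-2/3)): its argument vanishes at h = -2/3, a square-root branch point, modulus 2/3.
The radius of convergence is the smallest modulus among the singular points: 2/3.


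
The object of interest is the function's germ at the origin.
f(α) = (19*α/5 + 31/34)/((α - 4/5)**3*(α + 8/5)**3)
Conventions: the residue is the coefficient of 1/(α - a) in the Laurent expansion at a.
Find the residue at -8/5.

At the order-3 pole -8/5 set g(α) = (α - (-8/5))^3*f(α) = (19*α/5 + 31/34)/(α - 4/5)**3.
Order-3 pole: residue = g''(a)/2; g''(-8/5) = 64625/705024, so the residue is 64625/1410048.

The residue is 64625/1410048.


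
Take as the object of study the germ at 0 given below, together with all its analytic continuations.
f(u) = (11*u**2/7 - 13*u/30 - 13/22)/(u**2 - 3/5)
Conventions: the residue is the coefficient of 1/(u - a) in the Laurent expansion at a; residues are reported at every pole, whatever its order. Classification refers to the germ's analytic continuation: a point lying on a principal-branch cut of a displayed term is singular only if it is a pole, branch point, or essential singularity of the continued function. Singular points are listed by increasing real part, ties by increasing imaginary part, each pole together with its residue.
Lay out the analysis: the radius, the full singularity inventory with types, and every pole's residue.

Radius of convergence at 0: (1/5)*sqrt(15).
At -(1/5)*sqrt(15): a pole of order 1; residue -13/60 - (271/4620)*sqrt(15).
At (1/5)*sqrt(15): a pole of order 1; residue -13/60 + (271/4620)*sqrt(15).

Denominator factor (u**2 - 3/5): discriminant 12/5, real irrational roots (1/5)*sqrt(15) and -(1/5)*sqrt(15); poles of order 1, moduli (1/5)*sqrt(15) and (1/5)*sqrt(15).
The radius of convergence is the smallest modulus among the singular points: (1/5)*sqrt(15).
The factor u**2 - 3/5 splits as (u - a)(u - a') with a = -(1/5)*sqrt(15), a' = (1/5)*sqrt(15). At the order-1 pole a set g(u) = (u - a)*f(u) = [11*u**2/7 - 13*u/30 - 13/22] / (u - a').
Simple pole: residue = g(a) at a = -(1/5)*sqrt(15), which is -13/60 - (271/4620)*sqrt(15).
The factor u**2 - 3/5 splits as (u - a)(u - a') with a = (1/5)*sqrt(15), a' = -(1/5)*sqrt(15). At the order-1 pole a set g(u) = (u - a)*f(u) = [11*u**2/7 - 13*u/30 - 13/22] / (u - a').
Simple pole: residue = g(a) at a = (1/5)*sqrt(15), which is -13/60 + (271/4620)*sqrt(15).
List the singular points by increasing real part (a conjugate pair: the negative imaginary part first).


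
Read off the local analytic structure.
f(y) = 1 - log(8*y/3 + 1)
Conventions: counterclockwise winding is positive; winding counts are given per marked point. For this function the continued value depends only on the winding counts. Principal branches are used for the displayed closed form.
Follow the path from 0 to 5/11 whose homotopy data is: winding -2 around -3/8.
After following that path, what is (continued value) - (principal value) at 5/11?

Continued minus principal equals (4)*pi*i.

The rational part is single-valued and drops out of the difference; each branch term changes only by its own monodromy.
(-1)*log(1 - y/(-3/8)): each positive loop around -3/8 adds 2*pi*i to the log, so winding -2 contributes (-1)*(-2)*2*pi*i = (4)*pi*i.
Summing the contributions at y = 5/11 gives (4)*pi*i.


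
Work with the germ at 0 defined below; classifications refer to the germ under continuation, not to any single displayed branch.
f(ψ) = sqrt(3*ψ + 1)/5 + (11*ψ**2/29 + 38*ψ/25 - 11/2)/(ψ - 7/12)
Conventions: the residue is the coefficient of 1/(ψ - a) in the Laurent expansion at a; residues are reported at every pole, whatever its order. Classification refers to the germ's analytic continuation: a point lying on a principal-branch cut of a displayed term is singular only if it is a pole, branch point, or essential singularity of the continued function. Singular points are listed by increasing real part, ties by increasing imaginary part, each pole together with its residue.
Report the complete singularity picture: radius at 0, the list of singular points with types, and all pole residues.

Denominator factor (ψ - 7/12): pole of order 1 at 7/12, modulus 7/12.
Branch term (1/5)*sqrt(1 - ψ/(-1/3)): its argument vanishes at ψ = -1/3, a square-root branch point, modulus 1/3.
The radius of convergence is the smallest modulus among the singular points: 1/3.
The branch term is analytic at 7/12 and contributes nothing to the residue; only the rational part matters.
At the order-1 pole 7/12 set g(ψ) = (ψ - (7/12))*(rational part) = 11*ψ**2/29 + 38*ψ/25 - 11/2.
Simple pole: residue = g(a) at a = 7/12, which is -468157/104400.
List the singular points by increasing real part (a conjugate pair: the negative imaginary part first).

Radius of convergence at 0: 1/3.
At -1/3: an algebraic (square-root) branch point.
At 7/12: a pole of order 1; residue -468157/104400.


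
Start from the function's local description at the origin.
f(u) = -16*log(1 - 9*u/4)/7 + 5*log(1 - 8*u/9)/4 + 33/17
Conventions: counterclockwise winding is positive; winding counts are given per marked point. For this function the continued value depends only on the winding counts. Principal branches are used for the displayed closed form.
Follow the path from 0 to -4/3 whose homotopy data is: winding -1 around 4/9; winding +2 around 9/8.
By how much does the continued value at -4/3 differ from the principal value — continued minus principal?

The rational part is single-valued and drops out of the difference; each branch term changes only by its own monodromy.
(5/4)*log(1 - u/(9/8)): each positive loop around 9/8 adds 2*pi*i to the log, so winding +2 contributes (5/4)*(2)*2*pi*i = (5)*pi*i.
(-16/7)*log(1 - u/(4/9)): each positive loop around 4/9 adds 2*pi*i to the log, so winding -1 contributes (-16/7)*(-1)*2*pi*i = (32/7)*pi*i.
Summing the contributions at u = -4/3 gives (67/7)*pi*i.

Continued minus principal equals (67/7)*pi*i.


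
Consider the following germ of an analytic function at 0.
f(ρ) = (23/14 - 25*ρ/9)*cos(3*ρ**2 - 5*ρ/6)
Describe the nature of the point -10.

There is no denominator, hence no pole anywhere.
The factor cos(3*ρ**2 - 5*ρ/6) is entire.
So the germ continues analytically to -10.

The point is a regular point.


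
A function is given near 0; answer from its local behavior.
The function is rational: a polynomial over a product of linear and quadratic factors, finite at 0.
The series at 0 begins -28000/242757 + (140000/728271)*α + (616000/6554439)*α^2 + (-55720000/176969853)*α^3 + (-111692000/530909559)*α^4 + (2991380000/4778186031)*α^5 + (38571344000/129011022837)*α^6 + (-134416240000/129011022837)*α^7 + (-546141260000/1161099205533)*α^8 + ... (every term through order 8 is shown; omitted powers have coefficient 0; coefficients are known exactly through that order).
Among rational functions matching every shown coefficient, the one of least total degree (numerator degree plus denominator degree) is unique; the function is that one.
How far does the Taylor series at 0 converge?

No rational of total degree below 7 reproduces all 9 coefficients; solving the [0/7] Pade equations on them gives f(α) = -14/(37*(α + 9/5)**3*(α**2 + 3/4)**2), whose expansion matches every shown term.
Denominator factor (α**2 + 3/4)^2: discriminant -3, complex-conjugate roots ((1/2)*sqrt(3))*i and -((1/2)*sqrt(3))*i; poles of order 2, moduli (1/2)*sqrt(3) and (1/2)*sqrt(3).
Denominator factor (α + 9/5)^3: pole of order 3 at -9/5, modulus 9/5.
The radius of convergence is the smallest modulus among the singular points: (1/2)*sqrt(3).

The radius of convergence is (1/2)*sqrt(3).


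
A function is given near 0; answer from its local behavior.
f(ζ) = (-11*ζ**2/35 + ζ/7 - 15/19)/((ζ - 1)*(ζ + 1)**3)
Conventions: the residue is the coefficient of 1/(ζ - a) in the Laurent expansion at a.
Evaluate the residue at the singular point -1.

At the order-3 pole -1 set g(ζ) = (ζ - (-1))^3*f(ζ) = (-11*ζ**2/35 + ζ/7 - 15/19)/(ζ - 1).
Order-3 pole: residue = g''(a)/2; g''(-1) = 639/2660, so the residue is 639/5320.

The residue is 639/5320.


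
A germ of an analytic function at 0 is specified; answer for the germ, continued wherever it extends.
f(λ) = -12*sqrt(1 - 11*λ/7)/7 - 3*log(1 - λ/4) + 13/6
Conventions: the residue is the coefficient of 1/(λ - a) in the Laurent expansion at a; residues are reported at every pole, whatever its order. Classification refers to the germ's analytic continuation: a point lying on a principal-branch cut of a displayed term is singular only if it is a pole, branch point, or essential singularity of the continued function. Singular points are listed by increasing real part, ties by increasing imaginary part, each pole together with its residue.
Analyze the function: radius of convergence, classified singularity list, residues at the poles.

Radius of convergence at 0: 7/11.
At 7/11: an algebraic (square-root) branch point.
At 4: a logarithmic branch point.

Branch term (-3)*log(1 - λ/(4)): its argument vanishes at λ = 4, a logarithmic branch point, modulus 4.
Branch term (-12/7)*sqrt(1 - λ/(7/11)): its argument vanishes at λ = 7/11, a square-root branch point, modulus 7/11.
The radius of convergence is the smallest modulus among the singular points: 7/11.
List the singular points by increasing real part (a conjugate pair: the negative imaginary part first).


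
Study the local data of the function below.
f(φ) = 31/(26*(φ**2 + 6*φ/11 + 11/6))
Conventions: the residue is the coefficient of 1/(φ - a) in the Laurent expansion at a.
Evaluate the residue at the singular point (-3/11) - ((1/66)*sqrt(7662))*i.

The residue is ((341/66404)*sqrt(7662))*i.

The factor φ**2 + 6*φ/11 + 11/6 splits as (φ - a)(φ - a') with a = (-3/11) - ((1/66)*sqrt(7662))*i, a' = (-3/11) + ((1/66)*sqrt(7662))*i. At the order-1 pole a set g(φ) = (φ - a)*f(φ) = [31/26] / (φ - a').
Simple pole: residue = g(a) at a = (-3/11) - ((1/66)*sqrt(7662))*i, which is ((341/66404)*sqrt(7662))*i.


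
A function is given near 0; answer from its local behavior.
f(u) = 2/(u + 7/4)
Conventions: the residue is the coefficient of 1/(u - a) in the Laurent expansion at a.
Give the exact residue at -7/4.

At the order-1 pole -7/4 set g(u) = (u - (-7/4))*f(u) = 2.
Simple pole: residue = g(a) at a = -7/4, which is 2.

The residue is 2.


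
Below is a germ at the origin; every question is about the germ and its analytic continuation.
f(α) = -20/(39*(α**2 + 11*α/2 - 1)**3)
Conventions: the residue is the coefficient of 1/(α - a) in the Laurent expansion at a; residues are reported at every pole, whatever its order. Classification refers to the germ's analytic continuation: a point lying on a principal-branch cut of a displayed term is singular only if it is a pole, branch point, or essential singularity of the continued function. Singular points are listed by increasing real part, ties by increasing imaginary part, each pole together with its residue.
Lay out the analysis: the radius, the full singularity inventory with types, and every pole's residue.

Radius of convergence at 0: -11/4 + (1/4)*sqrt(137).
At -11/4 - (1/4)*sqrt(137): a pole of order 3; residue (1280/33427589)*sqrt(137).
At -11/4 + (1/4)*sqrt(137): a pole of order 3; residue -(1280/33427589)*sqrt(137).


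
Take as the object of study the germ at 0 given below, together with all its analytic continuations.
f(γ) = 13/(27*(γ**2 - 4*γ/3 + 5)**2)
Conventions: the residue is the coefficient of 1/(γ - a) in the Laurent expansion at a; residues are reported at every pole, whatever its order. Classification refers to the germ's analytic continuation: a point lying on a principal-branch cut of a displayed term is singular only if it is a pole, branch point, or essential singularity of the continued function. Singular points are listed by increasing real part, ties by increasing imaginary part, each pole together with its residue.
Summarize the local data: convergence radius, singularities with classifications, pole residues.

Radius of convergence at 0: sqrt(5).
At (2/3) - ((1/3)*sqrt(41))*i: a pole of order 2; residue ((13/6724)*sqrt(41))*i.
At (2/3) + ((1/3)*sqrt(41))*i: a pole of order 2; residue -((13/6724)*sqrt(41))*i.

Denominator factor (γ**2 - 4*γ/3 + 5)^2: discriminant -164/9, complex-conjugate roots (2/3) + ((1/3)*sqrt(41))*i and (2/3) - ((1/3)*sqrt(41))*i; poles of order 2, moduli sqrt(5) and sqrt(5).
The radius of convergence is the smallest modulus among the singular points: sqrt(5).
The factor γ**2 - 4*γ/3 + 5 splits as (γ - a)(γ - a') with a = (2/3) - ((1/3)*sqrt(41))*i, a' = (2/3) + ((1/3)*sqrt(41))*i. At the order-2 pole a set g(γ) = (γ - a)^2*f(γ) = [13/27] / (γ - a')^2.
Order-2 pole: residue = g'(a); g'((2/3) - ((1/3)*sqrt(41))*i) = ((13/6724)*sqrt(41))*i, so the residue is ((13/6724)*sqrt(41))*i.
The factor γ**2 - 4*γ/3 + 5 splits as (γ - a)(γ - a') with a = (2/3) + ((1/3)*sqrt(41))*i, a' = (2/3) - ((1/3)*sqrt(41))*i. At the order-2 pole a set g(γ) = (γ - a)^2*f(γ) = [13/27] / (γ - a')^2.
Order-2 pole: residue = g'(a); g'((2/3) + ((1/3)*sqrt(41))*i) = -((13/6724)*sqrt(41))*i, so the residue is -((13/6724)*sqrt(41))*i.
List the singular points by increasing real part (a conjugate pair: the negative imaginary part first).


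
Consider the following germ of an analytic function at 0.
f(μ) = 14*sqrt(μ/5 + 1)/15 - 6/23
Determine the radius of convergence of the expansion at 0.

The radius of convergence is 5.

Branch term (14/15)*sqrt(1 - μ/(-5)): its argument vanishes at μ = -5, a square-root branch point, modulus 5.
The radius of convergence is the smallest modulus among the singular points: 5.


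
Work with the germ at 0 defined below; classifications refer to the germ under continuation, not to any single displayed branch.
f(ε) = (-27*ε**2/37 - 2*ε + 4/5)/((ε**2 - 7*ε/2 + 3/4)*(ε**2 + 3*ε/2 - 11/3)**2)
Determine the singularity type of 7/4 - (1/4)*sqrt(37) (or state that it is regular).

The point is a pole of order 1.

The denominator factor ε**2 - 7*ε/2 + 3/4 vanishes at 7/4 - (1/4)*sqrt(37) and appears to the power 1; the numerator there equals -9801/1480 + (337/296)*sqrt(37), nonzero, and no other factor vanishes.
Hence a pole whose order is the multiplicity, 1.


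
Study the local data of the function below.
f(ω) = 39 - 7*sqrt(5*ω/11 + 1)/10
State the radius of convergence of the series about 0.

Branch term (-7/10)*sqrt(1 - ω/(-11/5)): its argument vanishes at ω = -11/5, a square-root branch point, modulus 11/5.
The radius of convergence is the smallest modulus among the singular points: 11/5.

The radius of convergence is 11/5.


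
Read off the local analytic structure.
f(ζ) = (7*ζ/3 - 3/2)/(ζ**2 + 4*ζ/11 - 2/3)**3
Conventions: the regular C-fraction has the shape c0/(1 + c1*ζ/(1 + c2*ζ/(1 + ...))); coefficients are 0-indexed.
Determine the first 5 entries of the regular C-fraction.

Taylor coefficients (expand at 0): a_0 = 81/16, a_1 = 9/22, a_2 = 73305/3872, a_3 = 179415/21296, a_4 = 24712371/468512.
c0 = a_0 = 81/16. Peel one level at a time: if S = 1 + c*ζ/S' with S'(0) = 1, then c is the ζ-coefficient of S and S' = c*ζ/(S - 1).
S_1 = c0/f = 1 + (-8/99)*ζ + (-73177/19602)*ζ^2 + ...; c1 = -8/99.
S_2 = c1*ζ/(S_1 - 1) = 1 + (-73177/1584)*ζ + (65703105/30976)*ζ^2 + ...; c2 = -73177/1584.
S_3 = c2*ζ/(S_2 - 1) = 1 + (45486765/990704)*ζ + (8345366739/7667925122)*ζ^2 + ...; c3 = 45486765/990704.
S_4 = c3*ζ/(S_3 - 1) = 1 + (-824233752/34771543235)*ζ + ...; c4 = -824233752/34771543235.

The regular C-fraction coefficients are [81/16, -8/99, -73177/1584, 45486765/990704, -824233752/34771543235].


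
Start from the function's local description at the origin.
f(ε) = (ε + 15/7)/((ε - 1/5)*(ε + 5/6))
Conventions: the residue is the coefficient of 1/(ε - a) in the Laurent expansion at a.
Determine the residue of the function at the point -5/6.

At the order-1 pole -5/6 set g(ε) = (ε - (-5/6))*f(ε) = (ε + 15/7)/(ε - 1/5).
Simple pole: residue = g(a) at a = -5/6, which is -275/217.

The residue is -275/217.


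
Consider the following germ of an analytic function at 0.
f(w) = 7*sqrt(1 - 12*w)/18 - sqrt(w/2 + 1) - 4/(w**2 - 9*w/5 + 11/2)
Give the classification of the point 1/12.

The point is an algebraic (square-root) branch point.

The term (7/18)*sqrt(1 - w/(1/12)) has argument 1 - 1/12/(1/12) = 0 at 1/12: a square-root (algebraic, two-sheeted) branch point; the remaining terms are analytic or single-valued there.


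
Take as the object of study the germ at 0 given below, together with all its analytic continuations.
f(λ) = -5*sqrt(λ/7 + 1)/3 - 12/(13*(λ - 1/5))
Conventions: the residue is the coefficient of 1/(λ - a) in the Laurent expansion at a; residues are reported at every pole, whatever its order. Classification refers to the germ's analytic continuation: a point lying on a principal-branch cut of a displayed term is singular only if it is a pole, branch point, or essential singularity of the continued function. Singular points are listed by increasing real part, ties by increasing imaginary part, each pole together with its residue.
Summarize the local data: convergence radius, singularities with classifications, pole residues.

Denominator factor (λ - 1/5): pole of order 1 at 1/5, modulus 1/5.
Branch term (-5/3)*sqrt(1 - λ/(-7)): its argument vanishes at λ = -7, a square-root branch point, modulus 7.
The radius of convergence is the smallest modulus among the singular points: 1/5.
The branch term is analytic at 1/5 and contributes nothing to the residue; only the rational part matters.
At the order-1 pole 1/5 set g(λ) = (λ - (1/5))*(rational part) = -12/13.
Simple pole: residue = g(a) at a = 1/5, which is -12/13.
List the singular points by increasing real part (a conjugate pair: the negative imaginary part first).

Radius of convergence at 0: 1/5.
At -7: an algebraic (square-root) branch point.
At 1/5: a pole of order 1; residue -12/13.


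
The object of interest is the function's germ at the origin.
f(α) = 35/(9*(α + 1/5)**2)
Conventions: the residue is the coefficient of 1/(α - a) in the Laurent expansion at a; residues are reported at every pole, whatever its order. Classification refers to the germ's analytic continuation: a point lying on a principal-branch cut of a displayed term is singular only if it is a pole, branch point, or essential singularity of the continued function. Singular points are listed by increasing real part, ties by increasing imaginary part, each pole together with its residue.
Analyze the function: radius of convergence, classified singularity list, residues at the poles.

Denominator factor (α + 1/5)^2: pole of order 2 at -1/5, modulus 1/5.
The radius of convergence is the smallest modulus among the singular points: 1/5.
At the order-2 pole -1/5 set g(α) = (α - (-1/5))^2*f(α) = 35/9.
Order-2 pole: residue = g'(a); g'(-1/5) = 0, so the residue is 0.

Radius of convergence at 0: 1/5.
At -1/5: a pole of order 2; residue 0.


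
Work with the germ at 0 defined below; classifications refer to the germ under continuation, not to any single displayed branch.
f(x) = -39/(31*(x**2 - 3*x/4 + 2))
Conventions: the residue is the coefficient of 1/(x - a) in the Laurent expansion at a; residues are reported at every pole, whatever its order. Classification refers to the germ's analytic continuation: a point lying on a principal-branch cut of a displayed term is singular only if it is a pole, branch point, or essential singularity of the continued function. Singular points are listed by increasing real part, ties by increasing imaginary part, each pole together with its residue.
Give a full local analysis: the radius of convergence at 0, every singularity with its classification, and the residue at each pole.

Radius of convergence at 0: sqrt(2).
At (3/8) - ((1/8)*sqrt(119))*i: a pole of order 1; residue -((156/3689)*sqrt(119))*i.
At (3/8) + ((1/8)*sqrt(119))*i: a pole of order 1; residue ((156/3689)*sqrt(119))*i.


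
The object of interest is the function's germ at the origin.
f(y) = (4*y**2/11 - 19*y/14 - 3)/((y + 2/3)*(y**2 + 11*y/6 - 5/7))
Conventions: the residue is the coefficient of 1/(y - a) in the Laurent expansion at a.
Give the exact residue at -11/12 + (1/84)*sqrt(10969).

The residue is -241/517 - (49006/5670973)*sqrt(10969).

The factor y**2 + 11*y/6 - 5/7 splits as (y - a)(y - a') with a = -11/12 + (1/84)*sqrt(10969), a' = -11/12 - (1/84)*sqrt(10969). At the order-1 pole a set g(y) = (y - a)*f(y) = [(4*y**2/11 - 19*y/14 - 3)/(y + 2/3)] / (y - a').
Simple pole: residue = g(a) at a = -11/12 + (1/84)*sqrt(10969), which is -241/517 - (49006/5670973)*sqrt(10969).


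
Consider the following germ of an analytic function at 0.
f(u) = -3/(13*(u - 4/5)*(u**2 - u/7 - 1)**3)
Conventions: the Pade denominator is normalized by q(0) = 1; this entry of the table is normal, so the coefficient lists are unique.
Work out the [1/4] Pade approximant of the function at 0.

The Pade approximant has numerator coefficients [-15/52, -16695/71461]; denominator coefficients [1, -1775/153916, -193923/46844, 9928/1885471, 47437345/7541884].

Taylor coefficients needed (expand at 0): a_0 = -15/52, a_1 = -345/1456, a_2 = -48795/40768, a_3 = -1133745/1141504, a_4 = -100702515/31962112, a_5 = -3724845/1404928.
Write the denominator as Q(u) = 1 + q1*u + q2*u^2 + q3*u^3 + q4*u^4. Requiring Q*f - P = O(u^6) with deg P <= 1 kills the coefficients of u^2..u^5 in Q*f:
  u^2: a_2 + q1*a_1 + q2*a_0 = 0, i.e. -48795/40768 + (-345/1456)*q1 + (-15/52)*q2 = 0.
  u^3: a_3 + q1*a_2 + q2*a_1 + q3*a_0 = 0, i.e. -1133745/1141504 + (-48795/40768)*q1 + (-345/1456)*q2 + (-15/52)*q3 = 0.
  u^4: a_4 + q1*a_3 + q2*a_2 + q3*a_1 + q4*a_0 = 0, i.e. -100702515/31962112 + (-1133745/1141504)*q1 + (-48795/40768)*q2 + (-345/1456)*q3 + (-15/52)*q4 = 0.
  u^5: a_5 + q1*a_4 + q2*a_3 + q3*a_2 + q4*a_1 = 0, i.e. -3724845/1404928 + (-100702515/31962112)*q1 + (-1133745/1141504)*q2 + (-48795/40768)*q3 + (-345/1456)*q4 = 0.
Solving this linear system: q1 = -1775/153916, q2 = -193923/46844, q3 = 9928/1885471, q4 = 47437345/7541884.
The numerator is Q*f truncated at degree 1: P0 = a_0 = -15/52; P1 = a_1 + q1*a_0 = -16695/71461.


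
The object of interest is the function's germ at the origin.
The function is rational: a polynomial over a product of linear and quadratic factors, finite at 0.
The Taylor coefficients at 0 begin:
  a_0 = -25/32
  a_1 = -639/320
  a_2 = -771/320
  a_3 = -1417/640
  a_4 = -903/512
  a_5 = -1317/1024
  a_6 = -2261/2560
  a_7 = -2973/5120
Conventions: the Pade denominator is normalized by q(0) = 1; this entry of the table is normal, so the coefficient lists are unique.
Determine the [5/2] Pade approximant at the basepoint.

Taylor coefficients needed (read off): a_0 = -25/32, a_1 = -639/320, a_2 = -771/320, a_3 = -1417/640, a_4 = -903/512, a_5 = -1317/1024, a_6 = -2261/2560, a_7 = -2973/5120.
Write the denominator as Q(d) = 1 + q1*d + q2*d^2. Requiring Q*f - P = O(d^8) with deg P <= 5 kills the coefficients of d^6..d^7 in Q*f:
  d^6: a_6 + q1*a_5 + q2*a_4 = 0, i.e. -2261/2560 + (-1317/1024)*q1 + (-903/512)*q2 = 0.
  d^7: a_7 + q1*a_6 + q2*a_5 = 0, i.e. -2973/5120 + (-2261/2560)*q1 + (-1317/1024)*q2 = 0.
Solving this linear system: q1 = -195412/168571, q2 = 871279/2528565.
The numerator is Q*f truncated at degree 5: P0 = a_0 = -25/32; P1 = a_1 + q1*a_0 = -58863869/53942720; P2 = a_2 + q1*a_1 + q2*a_0 = -58863869/161828160; P3 = a_3 + q1*a_2 + q2*a_1 = -58863869/539427200; P4 = a_4 + q1*a_3 + q2*a_2 = -58863869/2157708800; P5 = a_5 + q1*a_4 + q2*a_3 = -58863869/12946252800.

The Pade approximant has numerator coefficients [-25/32, -58863869/53942720, -58863869/161828160, -58863869/539427200, -58863869/2157708800, -58863869/12946252800]; denominator coefficients [1, -195412/168571, 871279/2528565].


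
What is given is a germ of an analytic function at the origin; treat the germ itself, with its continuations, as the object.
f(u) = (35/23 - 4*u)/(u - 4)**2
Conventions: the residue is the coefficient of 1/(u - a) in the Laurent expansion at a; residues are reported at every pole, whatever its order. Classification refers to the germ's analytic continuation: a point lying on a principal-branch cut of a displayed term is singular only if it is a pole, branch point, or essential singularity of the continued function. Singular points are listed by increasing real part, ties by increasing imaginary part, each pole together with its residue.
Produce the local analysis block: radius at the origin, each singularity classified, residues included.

Denominator factor (u - 4)^2: pole of order 2 at 4, modulus 4.
The radius of convergence is the smallest modulus among the singular points: 4.
At the order-2 pole 4 set g(u) = (u - (4))^2*f(u) = 35/23 - 4*u.
Order-2 pole: residue = g'(a); g'(4) = -4, so the residue is -4.

Radius of convergence at 0: 4.
At 4: a pole of order 2; residue -4.


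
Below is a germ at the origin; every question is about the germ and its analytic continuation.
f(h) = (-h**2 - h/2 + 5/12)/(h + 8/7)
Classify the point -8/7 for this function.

The denominator factor h + 8/7 vanishes at -8/7 and appears to the power 1; the numerator there equals -187/588, nonzero, and no other factor vanishes.
Hence a pole whose order is the multiplicity, 1.

The point is a pole of order 1.


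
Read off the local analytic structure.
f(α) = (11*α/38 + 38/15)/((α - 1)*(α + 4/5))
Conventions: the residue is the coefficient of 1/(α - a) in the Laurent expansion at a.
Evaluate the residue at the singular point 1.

The residue is 1609/1026.

At the order-1 pole 1 set g(α) = (α - (1))*f(α) = (11*α/38 + 38/15)/(α + 4/5).
Simple pole: residue = g(a) at a = 1, which is 1609/1026.


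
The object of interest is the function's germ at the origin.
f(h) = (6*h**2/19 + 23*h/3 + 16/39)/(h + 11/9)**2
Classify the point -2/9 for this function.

The point is a regular point.

Denominator factors: h + 11/9 = 1 at h = -2/9 — none vanishes.
So the germ continues analytically to -2/9.


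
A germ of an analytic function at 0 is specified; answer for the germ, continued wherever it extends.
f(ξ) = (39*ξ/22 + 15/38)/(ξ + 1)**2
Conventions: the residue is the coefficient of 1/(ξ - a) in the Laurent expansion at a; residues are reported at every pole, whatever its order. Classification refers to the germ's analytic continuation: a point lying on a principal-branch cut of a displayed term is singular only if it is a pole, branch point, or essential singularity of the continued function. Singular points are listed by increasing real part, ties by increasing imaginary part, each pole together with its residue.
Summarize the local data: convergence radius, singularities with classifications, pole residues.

Radius of convergence at 0: 1.
At -1: a pole of order 2; residue 39/22.

Denominator factor (ξ + 1)^2: pole of order 2 at -1, modulus 1.
The radius of convergence is the smallest modulus among the singular points: 1.
At the order-2 pole -1 set g(ξ) = (ξ - (-1))^2*f(ξ) = 39*ξ/22 + 15/38.
Order-2 pole: residue = g'(a); g'(-1) = 39/22, so the residue is 39/22.


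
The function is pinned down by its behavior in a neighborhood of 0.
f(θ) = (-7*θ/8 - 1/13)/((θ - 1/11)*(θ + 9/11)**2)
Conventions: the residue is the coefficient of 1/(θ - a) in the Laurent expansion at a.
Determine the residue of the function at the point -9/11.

At the order-2 pole -9/11 set g(θ) = (θ - (-9/11))^2*f(θ) = (-7*θ/8 - 1/13)/(θ - 1/11).
Order-2 pole: residue = g'(a); g'(-9/11) = 1969/10400, so the residue is 1969/10400.

The residue is 1969/10400.


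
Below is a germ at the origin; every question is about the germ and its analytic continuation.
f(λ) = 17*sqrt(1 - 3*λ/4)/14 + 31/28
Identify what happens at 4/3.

The point is an algebraic (square-root) branch point.

The term (17/14)*sqrt(1 - λ/(4/3)) has argument 1 - 4/3/(4/3) = 0 at 4/3: a square-root (algebraic, two-sheeted) branch point; the remaining terms are analytic or single-valued there.


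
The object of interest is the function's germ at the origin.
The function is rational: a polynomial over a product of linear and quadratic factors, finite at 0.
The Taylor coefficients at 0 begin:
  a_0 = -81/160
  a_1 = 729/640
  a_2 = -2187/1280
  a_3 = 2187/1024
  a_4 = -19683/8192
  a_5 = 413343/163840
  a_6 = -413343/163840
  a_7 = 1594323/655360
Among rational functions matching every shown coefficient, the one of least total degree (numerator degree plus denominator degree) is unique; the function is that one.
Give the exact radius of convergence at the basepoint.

No rational of total degree below 3 reproduces all 8 coefficients; solving the [0/3] Pade equations on them gives f(y) = -6/(5*(y + 4/3)**3), whose expansion matches every shown term.
Denominator factor (y + 4/3)^3: pole of order 3 at -4/3, modulus 4/3.
The radius of convergence is the smallest modulus among the singular points: 4/3.

The radius of convergence is 4/3.


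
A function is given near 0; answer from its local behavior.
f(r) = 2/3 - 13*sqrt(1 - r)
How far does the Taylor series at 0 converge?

Branch term (-13)*sqrt(1 - r/(1)): its argument vanishes at r = 1, a square-root branch point, modulus 1.
The radius of convergence is the smallest modulus among the singular points: 1.

The radius of convergence is 1.


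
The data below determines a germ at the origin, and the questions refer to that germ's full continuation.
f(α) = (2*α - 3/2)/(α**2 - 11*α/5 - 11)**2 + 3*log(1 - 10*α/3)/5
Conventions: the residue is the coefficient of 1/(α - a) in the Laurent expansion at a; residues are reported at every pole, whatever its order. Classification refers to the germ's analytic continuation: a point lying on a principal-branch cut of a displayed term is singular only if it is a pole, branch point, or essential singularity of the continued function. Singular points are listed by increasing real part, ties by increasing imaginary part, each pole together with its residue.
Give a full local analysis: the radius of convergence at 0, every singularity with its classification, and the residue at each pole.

Denominator factor (α**2 - 11*α/5 - 11)^2: discriminant 1221/25, real irrational roots 11/10 + (1/10)*sqrt(1221) and 11/10 - (1/10)*sqrt(1221); poles of order 2, moduli 11/10 + (1/10)*sqrt(1221) and -11/10 + (1/10)*sqrt(1221).
Branch term (3/5)*log(1 - α/(3/10)): its argument vanishes at α = 3/10, a logarithmic branch point, modulus 3/10.
The radius of convergence is the smallest modulus among the singular points: 3/10.
The branch term is analytic at 11/10 - (1/10)*sqrt(1221) and contributes nothing to the residue; only the rational part matters.
The factor α**2 - 11*α/5 - 11 splits as (α - a)(α - a') with a = 11/10 - (1/10)*sqrt(1221), a' = 11/10 + (1/10)*sqrt(1221). At the order-2 pole a set g(α) = (α - a)^2*(rational part) = [2*α - 3/2] / (α - a')^2.
Order-2 pole: residue = g'(a); g'(11/10 - (1/10)*sqrt(1221)) = (175/1490841)*sqrt(1221), so the residue is (175/1490841)*sqrt(1221).
The branch term is analytic at 11/10 + (1/10)*sqrt(1221) and contributes nothing to the residue; only the rational part matters.
The factor α**2 - 11*α/5 - 11 splits as (α - a)(α - a') with a = 11/10 + (1/10)*sqrt(1221), a' = 11/10 - (1/10)*sqrt(1221). At the order-2 pole a set g(α) = (α - a)^2*(rational part) = [2*α - 3/2] / (α - a')^2.
Order-2 pole: residue = g'(a); g'(11/10 + (1/10)*sqrt(1221)) = -(175/1490841)*sqrt(1221), so the residue is -(175/1490841)*sqrt(1221).
List the singular points by increasing real part (a conjugate pair: the negative imaginary part first).

Radius of convergence at 0: 3/10.
At 11/10 - (1/10)*sqrt(1221): a pole of order 2; residue (175/1490841)*sqrt(1221).
At 3/10: a logarithmic branch point.
At 11/10 + (1/10)*sqrt(1221): a pole of order 2; residue -(175/1490841)*sqrt(1221).


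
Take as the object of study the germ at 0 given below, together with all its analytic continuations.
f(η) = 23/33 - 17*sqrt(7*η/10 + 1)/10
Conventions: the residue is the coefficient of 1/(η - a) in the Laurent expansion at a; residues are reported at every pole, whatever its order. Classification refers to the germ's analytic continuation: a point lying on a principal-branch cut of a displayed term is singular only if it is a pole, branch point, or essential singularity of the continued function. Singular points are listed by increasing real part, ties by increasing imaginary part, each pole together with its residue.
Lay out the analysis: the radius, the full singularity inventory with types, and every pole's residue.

Branch term (-17/10)*sqrt(1 - η/(-10/7)): its argument vanishes at η = -10/7, a square-root branch point, modulus 10/7.
The radius of convergence is the smallest modulus among the singular points: 10/7.

Radius of convergence at 0: 10/7.
At -10/7: an algebraic (square-root) branch point.


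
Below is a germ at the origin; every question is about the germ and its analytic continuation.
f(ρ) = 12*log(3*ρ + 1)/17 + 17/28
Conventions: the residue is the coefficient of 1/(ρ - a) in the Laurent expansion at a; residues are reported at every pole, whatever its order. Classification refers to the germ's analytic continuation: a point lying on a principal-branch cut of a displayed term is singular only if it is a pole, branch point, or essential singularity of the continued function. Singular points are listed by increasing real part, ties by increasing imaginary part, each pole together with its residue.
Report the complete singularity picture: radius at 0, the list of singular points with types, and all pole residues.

Radius of convergence at 0: 1/3.
At -1/3: a logarithmic branch point.

Branch term (12/17)*log(1 - ρ/(-1/3)): its argument vanishes at ρ = -1/3, a logarithmic branch point, modulus 1/3.
The radius of convergence is the smallest modulus among the singular points: 1/3.


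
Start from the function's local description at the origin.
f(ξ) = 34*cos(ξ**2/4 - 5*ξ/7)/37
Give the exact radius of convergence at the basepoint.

The factor cos(ξ**2/4 - 5*ξ/7) is entire and contributes no finite singular point.
The polynomial part has no poles.
No finite singular points: the Taylor series at 0 converges everywhere.

The radius of convergence is infinite.


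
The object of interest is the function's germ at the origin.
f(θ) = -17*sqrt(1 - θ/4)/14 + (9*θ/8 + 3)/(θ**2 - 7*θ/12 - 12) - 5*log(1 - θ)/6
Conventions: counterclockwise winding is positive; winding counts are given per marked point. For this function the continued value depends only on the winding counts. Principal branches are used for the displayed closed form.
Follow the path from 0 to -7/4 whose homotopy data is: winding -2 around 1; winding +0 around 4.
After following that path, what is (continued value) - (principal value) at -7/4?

Continued minus principal equals (10/3)*pi*i.

The rational part is single-valued and drops out of the difference; each branch term changes only by its own monodromy.
(-17/14)*sqrt(1 - θ/(4)): winding +0 is even, the square root returns to the same sheet, contribution 0.
(-5/6)*log(1 - θ/(1)): each positive loop around 1 adds 2*pi*i to the log, so winding -2 contributes (-5/6)*(-2)*2*pi*i = (10/3)*pi*i.
Summing the contributions at θ = -7/4 gives (10/3)*pi*i.


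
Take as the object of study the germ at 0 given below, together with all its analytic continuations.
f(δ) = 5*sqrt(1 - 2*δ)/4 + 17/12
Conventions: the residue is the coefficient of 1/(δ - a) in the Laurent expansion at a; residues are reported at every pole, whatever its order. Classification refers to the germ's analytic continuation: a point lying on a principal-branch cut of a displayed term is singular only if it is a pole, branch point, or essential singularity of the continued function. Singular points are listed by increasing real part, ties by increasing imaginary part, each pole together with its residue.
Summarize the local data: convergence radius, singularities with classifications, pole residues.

Branch term (5/4)*sqrt(1 - δ/(1/2)): its argument vanishes at δ = 1/2, a square-root branch point, modulus 1/2.
The radius of convergence is the smallest modulus among the singular points: 1/2.

Radius of convergence at 0: 1/2.
At 1/2: an algebraic (square-root) branch point.


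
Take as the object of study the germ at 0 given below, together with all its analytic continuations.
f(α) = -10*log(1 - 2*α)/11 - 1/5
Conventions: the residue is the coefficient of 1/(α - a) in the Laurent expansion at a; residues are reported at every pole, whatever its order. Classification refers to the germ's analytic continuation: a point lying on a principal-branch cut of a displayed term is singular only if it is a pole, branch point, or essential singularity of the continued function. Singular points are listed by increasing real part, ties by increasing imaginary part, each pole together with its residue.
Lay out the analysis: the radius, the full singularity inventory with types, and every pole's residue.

Radius of convergence at 0: 1/2.
At 1/2: a logarithmic branch point.

Branch term (-10/11)*log(1 - α/(1/2)): its argument vanishes at α = 1/2, a logarithmic branch point, modulus 1/2.
The radius of convergence is the smallest modulus among the singular points: 1/2.
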